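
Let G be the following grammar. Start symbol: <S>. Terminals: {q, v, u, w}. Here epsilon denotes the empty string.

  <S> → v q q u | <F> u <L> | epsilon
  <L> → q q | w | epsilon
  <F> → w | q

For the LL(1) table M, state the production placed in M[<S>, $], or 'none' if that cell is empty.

<S> → epsilon

FIRST(<L>): from <L>→q q we get {q}; from <L>→w we get {w}; from <L>→epsilon we get {epsilon}. So FIRST(<L>) = {epsilon, q, w}.
FIRST(<F>): from <F>→w we get {w}; from <F>→q we get {q}. So FIRST(<F>) = {q, w}.
FIRST(<S>): from <S>→v q q u we get {v}; from <S>→<F> u <L> we get {q, w}; from <S>→epsilon we get {epsilon}. So FIRST(<S>) = {epsilon, q, v, w}.
FOLLOW(<S>) includes $ since <S> is the start symbol.
FOLLOW(<S>): <S> appears on no right-hand side. Thus FOLLOW(<S>) = {$}.
For <S> → v q q u: FIRST(v q q u) = {v}, so it goes in M[<S>, t] for t ∈ {v}.
For <S> → <F> u <L>: FIRST(<F> u <L>) = {q, w}, so it goes in M[<S>, t] for t ∈ {q, w}.
For <S> → epsilon: FIRST(epsilon) = {epsilon}, so it goes in M[<S>, t] for t ∈ {}; since epsilon ∈ FIRST, also for every t ∈ FOLLOW(<S>) = {$}.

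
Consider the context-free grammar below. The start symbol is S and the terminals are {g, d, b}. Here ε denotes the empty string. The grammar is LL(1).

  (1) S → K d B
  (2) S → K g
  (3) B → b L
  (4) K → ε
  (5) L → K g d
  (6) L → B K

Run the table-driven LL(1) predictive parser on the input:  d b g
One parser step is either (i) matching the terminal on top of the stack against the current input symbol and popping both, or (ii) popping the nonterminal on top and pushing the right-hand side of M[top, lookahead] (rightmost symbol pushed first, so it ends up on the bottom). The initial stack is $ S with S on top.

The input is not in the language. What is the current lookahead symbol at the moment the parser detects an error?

     Stack    Input    Action
  1  $ S      d b g $  expand S → K d B
  2  $ B d K  d b g $  expand K → ε
  3  $ B d    d b g $  match d
  4  $ B      b g $    expand B → b L
  5  $ L b    b g $    match b
  6  $ L      g $      expand L → K g d
  7  $ d g K  g $      expand K → ε
  8  $ d g    g $      match g
  9  $ d      $        error: top is terminal d but lookahead is $

$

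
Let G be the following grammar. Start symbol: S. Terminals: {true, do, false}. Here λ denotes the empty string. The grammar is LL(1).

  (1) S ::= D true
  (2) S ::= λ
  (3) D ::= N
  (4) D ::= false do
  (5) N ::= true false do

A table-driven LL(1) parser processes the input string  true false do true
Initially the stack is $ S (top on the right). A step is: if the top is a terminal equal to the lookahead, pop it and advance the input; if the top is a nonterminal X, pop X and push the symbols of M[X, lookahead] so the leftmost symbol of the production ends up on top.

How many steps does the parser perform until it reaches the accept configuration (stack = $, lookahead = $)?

step 1: stack=$ S  input=true false do true $  — expand S ::= D true
step 2: stack=$ true D  input=true false do true $  — expand D ::= N
step 3: stack=$ true N  input=true false do true $  — expand N ::= true false do
step 4: stack=$ true do false true  input=true false do true $  — match true
step 5: stack=$ true do false  input=false do true $  — match false
step 6: stack=$ true do  input=do true $  — match do
step 7: stack=$ true  input=true $  — match true
Accept reached after 7 steps.

7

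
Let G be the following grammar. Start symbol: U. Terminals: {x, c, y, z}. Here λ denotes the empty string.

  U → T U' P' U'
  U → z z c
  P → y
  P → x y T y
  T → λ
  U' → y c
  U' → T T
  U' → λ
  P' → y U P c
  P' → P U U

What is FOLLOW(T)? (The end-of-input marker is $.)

FIRST(P) = {x, y}
FIRST(T) = {λ}
FIRST(U') = {λ, y}  (via T T)
FIRST(P') = {x, y}  (via P U U)
FIRST(U) = {x, y, z}  (via T U' P' U')
FOLLOW(U) includes $ since U is the start symbol.
FOLLOW(P): in P'→y U P c, P is followed by c with FIRST {c}; in P'→P U U, P is followed by U U with FIRST {x, y, z}. Thus FOLLOW(P) = {c, x, y, z}.
FOLLOW(U): in P'→y U P c, U is followed by P c with FIRST {x, y}; in P'→P U U (occurrence 1), U is followed by U with FIRST {x, y, z}; in P'→P U U (occurrence 2), the suffix after U is empty, so FOLLOW(U) ⊇ FOLLOW(P') = {$, x, y, z}. Thus FOLLOW(U) = {$, x, y, z}.
FOLLOW(U'): in U→T U' P' U' (occurrence 1), U' is followed by P' U' with FIRST {x, y}; in U→T U' P' U' (occurrence 2), the suffix after U' is empty, so FOLLOW(U') ⊇ FOLLOW(U) = {$, x, y, z}. Thus FOLLOW(U') = {$, x, y, z}.
FOLLOW(T): in U→T U' P' U', T is followed by U' P' U' with FIRST {x, y}; in P→x y T y, T is followed by y with FIRST {y}; in U'→T T (occurrence 1), T is followed by T with FIRST {λ}; in U'→T T (occurrence 1), the suffix after T is nullable, so FOLLOW(T) ⊇ FOLLOW(U') = {$, x, y, z}; in U'→T T (occurrence 2), the suffix after T is empty, so FOLLOW(T) ⊇ FOLLOW(U') = {$, x, y, z}. Thus FOLLOW(T) = {$, x, y, z}.
FOLLOW(P'): in U→T U' P' U', P' is followed by U' with FIRST {λ, y}; in U→T U' P' U', the suffix after P' is nullable, so FOLLOW(P') ⊇ FOLLOW(U) = {$, x, y, z}. Thus FOLLOW(P') = {$, x, y, z}.

{$, x, y, z}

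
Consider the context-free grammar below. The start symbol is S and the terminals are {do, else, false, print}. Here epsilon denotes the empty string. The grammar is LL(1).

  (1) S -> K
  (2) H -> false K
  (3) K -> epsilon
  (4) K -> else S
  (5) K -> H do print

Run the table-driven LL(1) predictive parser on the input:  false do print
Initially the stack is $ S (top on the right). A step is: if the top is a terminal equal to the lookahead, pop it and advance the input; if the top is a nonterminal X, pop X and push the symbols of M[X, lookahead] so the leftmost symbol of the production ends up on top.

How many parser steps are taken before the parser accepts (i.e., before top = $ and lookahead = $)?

7

step 1: stack=$ S  input=false do print $  — expand S -> K
step 2: stack=$ K  input=false do print $  — expand K -> H do print
step 3: stack=$ print do H  input=false do print $  — expand H -> false K
step 4: stack=$ print do K false  input=false do print $  — match false
step 5: stack=$ print do K  input=do print $  — expand K -> epsilon
step 6: stack=$ print do  input=do print $  — match do
step 7: stack=$ print  input=print $  — match print
Accept reached after 7 steps.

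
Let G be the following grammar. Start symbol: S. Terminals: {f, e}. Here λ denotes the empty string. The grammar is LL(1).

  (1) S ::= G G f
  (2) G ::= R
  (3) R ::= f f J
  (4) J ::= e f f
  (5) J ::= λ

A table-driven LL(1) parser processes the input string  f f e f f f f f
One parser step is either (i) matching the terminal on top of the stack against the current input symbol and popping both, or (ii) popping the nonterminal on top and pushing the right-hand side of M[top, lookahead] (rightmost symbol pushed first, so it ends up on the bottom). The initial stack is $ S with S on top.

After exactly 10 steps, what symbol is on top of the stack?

      Stack        Input              Action
   1  $ S          f f e f f f f f $  expand S ::= G G f
   2  $ f G G      f f e f f f f f $  expand G ::= R
   3  $ f G R      f f e f f f f f $  expand R ::= f f J
   4  $ f G J f f  f f e f f f f f $  match f
   5  $ f G J f    f e f f f f f $    match f
   6  $ f G J      e f f f f f $      expand J ::= e f f
   7  $ f G f f e  e f f f f f $      match e
   8  $ f G f f    f f f f f $        match f
   9  $ f G f      f f f f $          match f
  10  $ f G        f f f $            expand G ::= R
Stack after step 10: $ f R (top = R).

R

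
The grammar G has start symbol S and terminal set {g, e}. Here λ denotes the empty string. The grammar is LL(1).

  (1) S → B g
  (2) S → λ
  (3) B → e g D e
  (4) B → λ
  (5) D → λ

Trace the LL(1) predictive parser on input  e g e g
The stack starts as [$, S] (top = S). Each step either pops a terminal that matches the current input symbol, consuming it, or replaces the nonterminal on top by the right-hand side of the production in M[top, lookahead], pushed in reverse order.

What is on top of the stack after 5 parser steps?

step 1: stack=$ S  input=e g e g $  — expand S → B g
step 2: stack=$ g B  input=e g e g $  — expand B → e g D e
step 3: stack=$ g e D g e  input=e g e g $  — match e
step 4: stack=$ g e D g  input=g e g $  — match g
step 5: stack=$ g e D  input=e g $  — expand D → λ
Stack after step 5: $ g e (top = e).

e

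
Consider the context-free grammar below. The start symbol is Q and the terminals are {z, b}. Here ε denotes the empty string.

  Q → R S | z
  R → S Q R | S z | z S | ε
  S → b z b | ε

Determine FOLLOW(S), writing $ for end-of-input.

{$, b, z}

FIRST(S): from S→b z b we get {b}; from S→ε we get {ε}. So FIRST(S) = {ε, b}.
FIRST(Q): from Q→R S we get {ε, b, z}; from Q→z we get {z}. So FIRST(Q) = {ε, b, z}.
FIRST(R): from R→S Q R we get {ε, b, z}; from R→S z we get {b, z}; from R→z S we get {z}; from R→ε we get {ε}. So FIRST(R) = {ε, b, z}.
FOLLOW(Q) includes $ since Q is the start symbol.
FOLLOW(Q): in R→S Q R, Q is followed by R with FIRST {ε, b, z}; in R→S Q R, the suffix after Q is nullable, so FOLLOW(Q) ⊇ FOLLOW(R) = {$, b, z}. Thus FOLLOW(Q) = {$, b, z}.
FOLLOW(R): in Q→R S, R is followed by S with FIRST {ε, b}; in Q→R S, the suffix after R is nullable, so FOLLOW(R) ⊇ FOLLOW(Q) = {$, b, z}; in R→S Q R, the suffix after R is empty (adds nothing new). Thus FOLLOW(R) = {$, b, z}.
FOLLOW(S): in Q→R S, the suffix after S is empty, so FOLLOW(S) ⊇ FOLLOW(Q) = {$, b, z}; in R→S Q R, S is followed by Q R with FIRST {ε, b, z}; in R→S Q R, the suffix after S is nullable, so FOLLOW(S) ⊇ FOLLOW(R) = {$, b, z}; in R→S z, S is followed by z with FIRST {z}; in R→z S, the suffix after S is empty, so FOLLOW(S) ⊇ FOLLOW(R) = {$, b, z}. Thus FOLLOW(S) = {$, b, z}.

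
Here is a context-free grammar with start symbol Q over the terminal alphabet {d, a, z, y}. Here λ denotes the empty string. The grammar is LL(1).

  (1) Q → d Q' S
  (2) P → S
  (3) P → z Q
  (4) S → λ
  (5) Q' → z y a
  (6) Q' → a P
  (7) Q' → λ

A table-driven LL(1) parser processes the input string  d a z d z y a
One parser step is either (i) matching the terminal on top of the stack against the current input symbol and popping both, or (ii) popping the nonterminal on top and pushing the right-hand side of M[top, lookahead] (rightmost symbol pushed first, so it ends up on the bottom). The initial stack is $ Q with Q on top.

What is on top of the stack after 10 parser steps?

step 1: stack=$ Q  input=d a z d z y a $  — expand Q → d Q' S
step 2: stack=$ S Q' d  input=d a z d z y a $  — match d
step 3: stack=$ S Q'  input=a z d z y a $  — expand Q' → a P
step 4: stack=$ S P a  input=a z d z y a $  — match a
step 5: stack=$ S P  input=z d z y a $  — expand P → z Q
step 6: stack=$ S Q z  input=z d z y a $  — match z
step 7: stack=$ S Q  input=d z y a $  — expand Q → d Q' S
step 8: stack=$ S S Q' d  input=d z y a $  — match d
step 9: stack=$ S S Q'  input=z y a $  — expand Q' → z y a
step 10: stack=$ S S a y z  input=z y a $  — match z
Stack after step 10: $ S S a y (top = y).

y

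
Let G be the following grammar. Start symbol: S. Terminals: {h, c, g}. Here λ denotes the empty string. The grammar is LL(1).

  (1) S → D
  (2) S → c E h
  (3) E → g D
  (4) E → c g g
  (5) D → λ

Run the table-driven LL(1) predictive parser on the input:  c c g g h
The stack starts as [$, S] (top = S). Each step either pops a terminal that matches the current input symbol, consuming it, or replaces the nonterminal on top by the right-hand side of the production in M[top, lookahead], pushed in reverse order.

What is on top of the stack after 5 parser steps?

g

step 1: stack=$ S  input=c c g g h $  — expand S → c E h
step 2: stack=$ h E c  input=c c g g h $  — match c
step 3: stack=$ h E  input=c g g h $  — expand E → c g g
step 4: stack=$ h g g c  input=c g g h $  — match c
step 5: stack=$ h g g  input=g g h $  — match g
Stack after step 5: $ h g (top = g).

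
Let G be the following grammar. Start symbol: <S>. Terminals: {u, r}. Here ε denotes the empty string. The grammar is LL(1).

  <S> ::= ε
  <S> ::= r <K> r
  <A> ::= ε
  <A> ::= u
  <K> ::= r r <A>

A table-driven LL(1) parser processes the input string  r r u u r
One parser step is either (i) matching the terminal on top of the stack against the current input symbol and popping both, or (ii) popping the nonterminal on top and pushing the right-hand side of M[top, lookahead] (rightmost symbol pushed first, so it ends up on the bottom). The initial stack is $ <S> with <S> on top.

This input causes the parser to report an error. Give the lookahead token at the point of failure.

     Stack        Input        Action
  1  $ <S>        r r u u r $  expand <S> ::= r <K> r
  2  $ r <K> r    r r u u r $  match r
  3  $ r <K>      r u u r $    expand <K> ::= r r <A>
  4  $ r <A> r r  r u u r $    match r
  5  $ r <A> r    u u r $      error: top is terminal r but lookahead is u

u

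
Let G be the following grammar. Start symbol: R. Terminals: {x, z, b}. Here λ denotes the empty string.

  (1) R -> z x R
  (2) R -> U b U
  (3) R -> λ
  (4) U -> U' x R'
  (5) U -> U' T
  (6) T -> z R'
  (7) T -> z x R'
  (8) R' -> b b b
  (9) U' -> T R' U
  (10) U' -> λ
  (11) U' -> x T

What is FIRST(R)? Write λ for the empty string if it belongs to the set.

FIRST(T): from T->z R' we get {z}; from T->z x R' we get {z}. So FIRST(T) = {z}.
FIRST(R'): from R'->b b b we get {b}. So FIRST(R') = {b}.
FIRST(U'): from U'->T R' U we get {z}; from U'->λ we get {λ}; from U'->x T we get {x}. So FIRST(U') = {λ, x, z}.
FIRST(U): from U->U' x R' we get {x, z}; from U->U' T we get {x, z}. So FIRST(U) = {x, z}.
FIRST(R): from R->z x R we get {z}; from R->U b U we get {x, z}; from R->λ we get {λ}. So FIRST(R) = {λ, x, z}.

{λ, x, z}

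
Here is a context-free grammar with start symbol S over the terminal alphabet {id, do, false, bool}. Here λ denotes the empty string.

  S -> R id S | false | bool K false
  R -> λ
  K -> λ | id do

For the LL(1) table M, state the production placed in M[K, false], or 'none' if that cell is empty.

K -> λ

FIRST(R): from R->λ we get {λ}. So FIRST(R) = {λ}.
FIRST(K): from K->λ we get {λ}; from K->id do we get {id}. So FIRST(K) = {λ, id}.
FIRST(S): from S->R id S we get {id}; from S->false we get {false}; from S->bool K false we get {bool}. So FIRST(S) = {bool, false, id}.
FOLLOW(S) includes $ since S is the start symbol.
FOLLOW(K): in S->bool K false, K is followed by false with FIRST {false}. Thus FOLLOW(K) = {false}.
For K -> λ: FIRST(λ) = {λ}, so it goes in M[K, t] for t ∈ {}; since λ ∈ FIRST, also for every t ∈ FOLLOW(K) = {false}.
For K -> id do: FIRST(id do) = {id}, so it goes in M[K, t] for t ∈ {id}.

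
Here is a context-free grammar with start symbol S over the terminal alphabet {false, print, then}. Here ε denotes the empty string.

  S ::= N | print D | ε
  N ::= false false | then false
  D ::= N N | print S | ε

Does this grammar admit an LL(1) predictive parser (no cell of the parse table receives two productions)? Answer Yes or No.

FIRST(S) = {ε, false, print, then}
FIRST(N) = {false, then}
FIRST(D) = {ε, false, print, then}
FOLLOW(S) = {$}
FOLLOW(N) = {$, false, then}
FOLLOW(D) = {$}
Each cell of M receives at most one production.

Yes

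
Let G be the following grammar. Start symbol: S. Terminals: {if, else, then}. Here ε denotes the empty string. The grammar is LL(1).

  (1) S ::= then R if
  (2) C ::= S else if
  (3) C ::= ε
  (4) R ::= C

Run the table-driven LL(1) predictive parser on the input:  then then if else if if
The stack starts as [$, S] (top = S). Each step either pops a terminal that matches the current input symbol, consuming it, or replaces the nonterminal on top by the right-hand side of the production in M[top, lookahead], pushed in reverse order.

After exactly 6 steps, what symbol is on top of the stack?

R

     Stack                   Input                      Action
  1  $ S                     then then if else if if $  expand S ::= then R if
  2  $ if R then             then then if else if if $  match then
  3  $ if R                  then if else if if $       expand R ::= C
  4  $ if C                  then if else if if $       expand C ::= S else if
  5  $ if if else S          then if else if if $       expand S ::= then R if
  6  $ if if else if R then  then if else if if $       match then
Stack after step 6: $ if if else if R (top = R).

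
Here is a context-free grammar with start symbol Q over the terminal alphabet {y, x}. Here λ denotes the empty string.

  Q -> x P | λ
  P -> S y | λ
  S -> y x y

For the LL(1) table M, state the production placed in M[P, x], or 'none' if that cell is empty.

FIRST(Q) = {λ, x}
FIRST(S) = {y}
FIRST(P) = {λ, y}  (via S y)
FOLLOW(Q) includes $ since Q is the start symbol.
FOLLOW(Q): Q appears on no right-hand side. Thus FOLLOW(Q) = {$}.
FOLLOW(P): in Q->x P, the suffix after P is empty, so FOLLOW(P) ⊇ FOLLOW(Q) = {$}. Thus FOLLOW(P) = {$}.
For P -> S y: FIRST(S y) = {y}, so it goes in M[P, t] for t ∈ {y}.
For P -> λ: FIRST(λ) = {λ}, so it goes in M[P, t] for t ∈ {}; since λ ∈ FIRST, also for every t ∈ FOLLOW(P) = {$}.
None of these place a production in M[P, x].

none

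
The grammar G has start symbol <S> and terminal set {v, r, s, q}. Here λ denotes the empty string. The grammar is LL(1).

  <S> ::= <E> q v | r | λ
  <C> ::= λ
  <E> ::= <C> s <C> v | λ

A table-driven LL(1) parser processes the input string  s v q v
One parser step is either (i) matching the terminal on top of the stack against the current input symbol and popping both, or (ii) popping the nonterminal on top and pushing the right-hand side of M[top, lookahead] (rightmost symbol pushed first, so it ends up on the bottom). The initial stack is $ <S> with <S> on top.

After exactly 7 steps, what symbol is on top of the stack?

v

step 1: stack=$ <S>  input=s v q v $  — expand <S> ::= <E> q v
step 2: stack=$ v q <E>  input=s v q v $  — expand <E> ::= <C> s <C> v
step 3: stack=$ v q v <C> s <C>  input=s v q v $  — expand <C> ::= λ
step 4: stack=$ v q v <C> s  input=s v q v $  — match s
step 5: stack=$ v q v <C>  input=v q v $  — expand <C> ::= λ
step 6: stack=$ v q v  input=v q v $  — match v
step 7: stack=$ v q  input=q v $  — match q
Stack after step 7: $ v (top = v).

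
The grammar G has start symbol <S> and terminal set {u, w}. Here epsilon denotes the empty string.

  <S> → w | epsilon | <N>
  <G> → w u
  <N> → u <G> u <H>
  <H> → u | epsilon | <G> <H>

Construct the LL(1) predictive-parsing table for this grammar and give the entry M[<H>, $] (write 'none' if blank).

<H> → epsilon

FIRST(<G>) = {w}
FIRST(<N>) = {u}
FIRST(<S>) = {epsilon, u, w}  (via <N>)
FIRST(<H>) = {epsilon, u, w}  (via <G> <H>)
FOLLOW(<S>) includes $ since <S> is the start symbol.
FOLLOW(<N>): in <S>→<N>, the suffix after <N> is empty, so FOLLOW(<N>) ⊇ FOLLOW(<S>) = {$}. Thus FOLLOW(<N>) = {$}.
FOLLOW(<H>): in <N>→u <G> u <H>, the suffix after <H> is empty, so FOLLOW(<H>) ⊇ FOLLOW(<N>) = {$}; in <H>→<G> <H>, the suffix after <H> is empty (adds nothing new). Thus FOLLOW(<H>) = {$}.
For <H> → u: FIRST(u) = {u}, so it goes in M[<H>, t] for t ∈ {u}.
For <H> → epsilon: FIRST(epsilon) = {epsilon}, so it goes in M[<H>, t] for t ∈ {}; since epsilon ∈ FIRST, also for every t ∈ FOLLOW(<H>) = {$}.
For <H> → <G> <H>: FIRST(<G> <H>) = {w}, so it goes in M[<H>, t] for t ∈ {w}.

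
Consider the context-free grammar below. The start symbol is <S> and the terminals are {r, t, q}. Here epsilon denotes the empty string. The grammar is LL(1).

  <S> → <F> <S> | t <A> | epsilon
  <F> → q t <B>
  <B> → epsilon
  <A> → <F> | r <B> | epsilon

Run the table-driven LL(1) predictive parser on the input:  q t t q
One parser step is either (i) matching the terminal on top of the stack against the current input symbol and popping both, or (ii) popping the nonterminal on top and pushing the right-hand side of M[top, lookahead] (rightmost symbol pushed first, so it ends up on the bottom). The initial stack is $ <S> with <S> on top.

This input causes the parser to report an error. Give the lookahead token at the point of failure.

$

step 1: stack=$ <S>  input=q t t q $  — expand <S> → <F> <S>
step 2: stack=$ <S> <F>  input=q t t q $  — expand <F> → q t <B>
step 3: stack=$ <S> <B> t q  input=q t t q $  — match q
step 4: stack=$ <S> <B> t  input=t t q $  — match t
step 5: stack=$ <S> <B>  input=t q $  — expand <B> → epsilon
step 6: stack=$ <S>  input=t q $  — expand <S> → t <A>
step 7: stack=$ <A> t  input=t q $  — match t
step 8: stack=$ <A>  input=q $  — expand <A> → <F>
step 9: stack=$ <F>  input=q $  — expand <F> → q t <B>
step 10: stack=$ <B> t q  input=q $  — match q
step 11: stack=$ <B> t  input=$  — error: top is terminal t but lookahead is $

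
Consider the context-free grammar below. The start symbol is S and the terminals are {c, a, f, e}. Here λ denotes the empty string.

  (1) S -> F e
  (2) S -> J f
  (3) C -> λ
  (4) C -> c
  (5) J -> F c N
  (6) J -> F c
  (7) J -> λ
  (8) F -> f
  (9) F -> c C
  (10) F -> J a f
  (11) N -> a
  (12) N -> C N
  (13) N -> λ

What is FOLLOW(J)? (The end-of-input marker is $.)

FIRST(C): from C->λ we get {λ}; from C->c we get {c}. So FIRST(C) = {λ, c}.
FIRST(N): from N->a we get {a}; from N->C N we get {λ, a, c}; from N->λ we get {λ}. So FIRST(N) = {λ, a, c}.
FIRST(S): from S->F e we get {a, c, f}; from S->J f we get {a, c, f}. So FIRST(S) = {a, c, f}.
FIRST(J): from J->F c N we get {a, c, f}; from J->F c we get {a, c, f}; from J->λ we get {λ}. So FIRST(J) = {λ, a, c, f}.
FIRST(F): from F->f we get {f}; from F->c C we get {c}; from F->J a f we get {a, c, f}. So FIRST(F) = {a, c, f}.
FOLLOW(S) includes $ since S is the start symbol.
FOLLOW(S): S appears on no right-hand side. Thus FOLLOW(S) = {$}.
FOLLOW(J): in S->J f, J is followed by f with FIRST {f}; in F->J a f, J is followed by a f with FIRST {a}. Thus FOLLOW(J) = {a, f}.
FOLLOW(F): in S->F e, F is followed by e with FIRST {e}; in J->F c N, F is followed by c N with FIRST {c}; in J->F c, F is followed by c with FIRST {c}. Thus FOLLOW(F) = {c, e}.
FOLLOW(N): in J->F c N, the suffix after N is empty, so FOLLOW(N) ⊇ FOLLOW(J) = {a, f}; in N->C N, the suffix after N is empty (adds nothing new). Thus FOLLOW(N) = {a, f}.
FOLLOW(C): in F->c C, the suffix after C is empty, so FOLLOW(C) ⊇ FOLLOW(F) = {c, e}; in N->C N, C is followed by N with FIRST {λ, a, c}; in N->C N, the suffix after C is nullable, so FOLLOW(C) ⊇ FOLLOW(N) = {a, f}. Thus FOLLOW(C) = {a, c, e, f}.

{a, f}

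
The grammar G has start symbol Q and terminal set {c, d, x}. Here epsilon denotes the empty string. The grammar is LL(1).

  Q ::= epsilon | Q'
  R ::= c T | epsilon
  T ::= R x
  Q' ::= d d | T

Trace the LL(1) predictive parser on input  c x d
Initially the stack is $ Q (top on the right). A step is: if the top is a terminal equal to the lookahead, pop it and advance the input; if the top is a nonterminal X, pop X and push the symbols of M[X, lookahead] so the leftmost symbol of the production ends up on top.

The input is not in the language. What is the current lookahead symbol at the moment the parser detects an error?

step 1: stack=$ Q  input=c x d $  — expand Q ::= Q'
step 2: stack=$ Q'  input=c x d $  — expand Q' ::= T
step 3: stack=$ T  input=c x d $  — expand T ::= R x
step 4: stack=$ x R  input=c x d $  — expand R ::= c T
step 5: stack=$ x T c  input=c x d $  — match c
step 6: stack=$ x T  input=x d $  — expand T ::= R x
step 7: stack=$ x x R  input=x d $  — expand R ::= epsilon
step 8: stack=$ x x  input=x d $  — match x
step 9: stack=$ x  input=d $  — error: top is terminal x but lookahead is d

d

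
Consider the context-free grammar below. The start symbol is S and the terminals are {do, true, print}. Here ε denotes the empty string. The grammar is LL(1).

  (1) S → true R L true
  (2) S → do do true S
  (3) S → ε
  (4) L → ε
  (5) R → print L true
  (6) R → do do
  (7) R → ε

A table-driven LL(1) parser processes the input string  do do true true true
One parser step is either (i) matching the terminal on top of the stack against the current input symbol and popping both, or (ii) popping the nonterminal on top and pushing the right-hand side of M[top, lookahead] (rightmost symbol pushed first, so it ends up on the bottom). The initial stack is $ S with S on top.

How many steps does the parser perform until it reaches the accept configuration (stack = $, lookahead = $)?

9

step 1: stack=$ S  input=do do true true true $  — expand S → do do true S
step 2: stack=$ S true do do  input=do do true true true $  — match do
step 3: stack=$ S true do  input=do true true true $  — match do
step 4: stack=$ S true  input=true true true $  — match true
step 5: stack=$ S  input=true true $  — expand S → true R L true
step 6: stack=$ true L R true  input=true true $  — match true
step 7: stack=$ true L R  input=true $  — expand R → ε
step 8: stack=$ true L  input=true $  — expand L → ε
step 9: stack=$ true  input=true $  — match true
Accept reached after 9 steps.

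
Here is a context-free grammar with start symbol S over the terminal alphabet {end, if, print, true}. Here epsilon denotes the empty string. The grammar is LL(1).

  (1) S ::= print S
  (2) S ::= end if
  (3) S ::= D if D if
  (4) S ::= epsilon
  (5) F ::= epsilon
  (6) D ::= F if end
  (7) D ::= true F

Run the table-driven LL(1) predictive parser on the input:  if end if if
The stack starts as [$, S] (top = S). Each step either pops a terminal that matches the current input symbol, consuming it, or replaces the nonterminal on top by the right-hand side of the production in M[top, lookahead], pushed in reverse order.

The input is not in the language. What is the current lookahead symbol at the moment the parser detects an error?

$

      Stack               Input           Action
   1  $ S                 if end if if $  expand S ::= D if D if
   2  $ if D if D         if end if if $  expand D ::= F if end
   3  $ if D if end if F  if end if if $  expand F ::= epsilon
   4  $ if D if end if    if end if if $  match if
   5  $ if D if end       end if if $     match end
   6  $ if D if           if if $         match if
   7  $ if D              if $            expand D ::= F if end
   8  $ if end if F       if $            expand F ::= epsilon
   9  $ if end if         if $            match if
  10  $ if end            $               error: top is terminal end but lookahead is $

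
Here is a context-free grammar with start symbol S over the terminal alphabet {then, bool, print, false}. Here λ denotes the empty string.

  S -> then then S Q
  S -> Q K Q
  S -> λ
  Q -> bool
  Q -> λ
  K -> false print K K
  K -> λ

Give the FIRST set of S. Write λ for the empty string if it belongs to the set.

FIRST(Q) = {λ, bool}
FIRST(K) = {λ, false}
FIRST(S) = {λ, bool, false, then}  (via Q K Q)

{λ, bool, false, then}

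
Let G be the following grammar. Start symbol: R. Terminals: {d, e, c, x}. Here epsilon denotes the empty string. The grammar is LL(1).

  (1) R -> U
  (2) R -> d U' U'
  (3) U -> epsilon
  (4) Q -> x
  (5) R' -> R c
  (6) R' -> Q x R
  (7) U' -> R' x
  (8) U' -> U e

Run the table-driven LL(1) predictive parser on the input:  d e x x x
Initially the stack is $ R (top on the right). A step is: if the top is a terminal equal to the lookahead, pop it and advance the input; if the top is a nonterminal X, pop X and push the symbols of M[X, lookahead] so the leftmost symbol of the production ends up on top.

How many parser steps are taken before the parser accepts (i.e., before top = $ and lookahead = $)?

      Stack      Input        Action
   1  $ R        d e x x x $  expand R -> d U' U'
   2  $ U' U' d  d e x x x $  match d
   3  $ U' U'    e x x x $    expand U' -> U e
   4  $ U' e U   e x x x $    expand U -> epsilon
   5  $ U' e     e x x x $    match e
   6  $ U'       x x x $      expand U' -> R' x
   7  $ x R'     x x x $      expand R' -> Q x R
   8  $ x R x Q  x x x $      expand Q -> x
   9  $ x R x x  x x x $      match x
  10  $ x R x    x x $        match x
  11  $ x R      x $          expand R -> U
  12  $ x U      x $          expand U -> epsilon
  13  $ x        x $          match x
Accept reached after 13 steps.

13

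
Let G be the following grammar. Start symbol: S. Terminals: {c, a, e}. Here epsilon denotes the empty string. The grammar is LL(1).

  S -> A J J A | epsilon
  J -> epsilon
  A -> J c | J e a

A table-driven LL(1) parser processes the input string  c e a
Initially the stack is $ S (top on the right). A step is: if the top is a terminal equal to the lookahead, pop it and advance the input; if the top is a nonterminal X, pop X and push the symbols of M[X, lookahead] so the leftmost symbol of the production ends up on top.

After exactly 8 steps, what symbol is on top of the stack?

e

step 1: stack=$ S  input=c e a $  — expand S -> A J J A
step 2: stack=$ A J J A  input=c e a $  — expand A -> J c
step 3: stack=$ A J J c J  input=c e a $  — expand J -> epsilon
step 4: stack=$ A J J c  input=c e a $  — match c
step 5: stack=$ A J J  input=e a $  — expand J -> epsilon
step 6: stack=$ A J  input=e a $  — expand J -> epsilon
step 7: stack=$ A  input=e a $  — expand A -> J e a
step 8: stack=$ a e J  input=e a $  — expand J -> epsilon
Stack after step 8: $ a e (top = e).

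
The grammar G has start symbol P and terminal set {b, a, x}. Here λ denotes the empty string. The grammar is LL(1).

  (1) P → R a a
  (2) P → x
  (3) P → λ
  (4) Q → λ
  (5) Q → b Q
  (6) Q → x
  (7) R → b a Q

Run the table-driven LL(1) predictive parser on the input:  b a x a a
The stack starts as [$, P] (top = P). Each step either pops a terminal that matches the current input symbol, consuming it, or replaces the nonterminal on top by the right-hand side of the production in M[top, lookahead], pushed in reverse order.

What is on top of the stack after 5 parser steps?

x

step 1: stack=$ P  input=b a x a a $  — expand P → R a a
step 2: stack=$ a a R  input=b a x a a $  — expand R → b a Q
step 3: stack=$ a a Q a b  input=b a x a a $  — match b
step 4: stack=$ a a Q a  input=a x a a $  — match a
step 5: stack=$ a a Q  input=x a a $  — expand Q → x
Stack after step 5: $ a a x (top = x).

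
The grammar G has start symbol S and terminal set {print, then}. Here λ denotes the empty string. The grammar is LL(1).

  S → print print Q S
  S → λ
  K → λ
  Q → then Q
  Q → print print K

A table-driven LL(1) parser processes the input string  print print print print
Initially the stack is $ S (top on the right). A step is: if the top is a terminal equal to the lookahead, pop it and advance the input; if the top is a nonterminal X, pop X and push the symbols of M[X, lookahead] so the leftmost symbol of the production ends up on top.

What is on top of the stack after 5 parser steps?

     Stack              Input                      Action
  1  $ S                print print print print $  expand S → print print Q S
  2  $ S Q print print  print print print print $  match print
  3  $ S Q print        print print print $        match print
  4  $ S Q              print print $              expand Q → print print K
  5  $ S K print print  print print $              match print
Stack after step 5: $ S K print (top = print).

print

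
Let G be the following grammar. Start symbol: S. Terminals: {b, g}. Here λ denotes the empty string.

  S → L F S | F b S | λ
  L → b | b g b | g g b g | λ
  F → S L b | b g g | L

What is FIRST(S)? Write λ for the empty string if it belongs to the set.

FIRST(L) = {λ, b, g}
FIRST(S) = {λ, b, g}  (via L F S, F b S)
FIRST(F) = {λ, b, g}  (via S L b, L)

{λ, b, g}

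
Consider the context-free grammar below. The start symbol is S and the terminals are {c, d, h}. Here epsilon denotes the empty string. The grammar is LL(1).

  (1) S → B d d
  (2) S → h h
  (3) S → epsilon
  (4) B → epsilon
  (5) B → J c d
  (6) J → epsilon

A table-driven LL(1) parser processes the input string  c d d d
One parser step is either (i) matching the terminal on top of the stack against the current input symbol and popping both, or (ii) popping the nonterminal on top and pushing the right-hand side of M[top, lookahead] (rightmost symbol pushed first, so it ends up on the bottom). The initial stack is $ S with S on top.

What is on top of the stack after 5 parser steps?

d

     Stack        Input      Action
  1  $ S          c d d d $  expand S → B d d
  2  $ d d B      c d d d $  expand B → J c d
  3  $ d d d c J  c d d d $  expand J → epsilon
  4  $ d d d c    c d d d $  match c
  5  $ d d d      d d d $    match d
Stack after step 5: $ d d (top = d).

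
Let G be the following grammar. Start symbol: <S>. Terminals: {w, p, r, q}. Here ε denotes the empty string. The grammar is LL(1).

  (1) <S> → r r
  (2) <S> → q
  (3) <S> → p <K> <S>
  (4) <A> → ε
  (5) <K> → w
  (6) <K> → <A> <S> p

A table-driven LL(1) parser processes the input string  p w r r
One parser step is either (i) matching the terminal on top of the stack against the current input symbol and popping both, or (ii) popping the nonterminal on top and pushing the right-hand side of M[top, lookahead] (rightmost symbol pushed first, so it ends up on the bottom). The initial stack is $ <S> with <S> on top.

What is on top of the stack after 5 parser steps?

step 1: stack=$ <S>  input=p w r r $  — expand <S> → p <K> <S>
step 2: stack=$ <S> <K> p  input=p w r r $  — match p
step 3: stack=$ <S> <K>  input=w r r $  — expand <K> → w
step 4: stack=$ <S> w  input=w r r $  — match w
step 5: stack=$ <S>  input=r r $  — expand <S> → r r
Stack after step 5: $ r r (top = r).

r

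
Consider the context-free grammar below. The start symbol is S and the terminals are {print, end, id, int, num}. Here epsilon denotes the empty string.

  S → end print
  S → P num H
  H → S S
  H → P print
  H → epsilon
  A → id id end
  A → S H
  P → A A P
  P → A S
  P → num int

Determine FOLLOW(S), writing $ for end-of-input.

FIRST(S) = {end, id, num}  (via P num H)
FIRST(A) = {end, id, num}  (via S H)
FIRST(P) = {end, id, num}  (via A A P, A S)
FIRST(H) = {epsilon, end, id, num}  (via S S, P print)
FOLLOW(S) includes $ since S is the start symbol.
FOLLOW(A): in P→A A P (occurrence 1), A is followed by A P with FIRST {end, id, num}; in P→A A P (occurrence 2), A is followed by P with FIRST {end, id, num}; in P→A S, A is followed by S with FIRST {end, id, num}. Thus FOLLOW(A) = {end, id, num}.
FOLLOW(P): in S→P num H, P is followed by num H with FIRST {num}; in H→P print, P is followed by print with FIRST {print}; in P→A A P, the suffix after P is empty (adds nothing new). Thus FOLLOW(P) = {num, print}.
FOLLOW(S): in H→S S (occurrence 1), S is followed by S with FIRST {end, id, num}; in H→S S (occurrence 2), the suffix after S is empty, so FOLLOW(S) ⊇ FOLLOW(H) = {$, end, id, num, print}; in A→S H, S is followed by H with FIRST {epsilon, end, id, num}; in A→S H, the suffix after S is nullable, so FOLLOW(S) ⊇ FOLLOW(A) = {end, id, num}; in P→A S, the suffix after S is empty, so FOLLOW(S) ⊇ FOLLOW(P) = {num, print}. Thus FOLLOW(S) = {$, end, id, num, print}.
FOLLOW(H): in S→P num H, the suffix after H is empty, so FOLLOW(H) ⊇ FOLLOW(S) = {$, end, id, num, print}; in A→S H, the suffix after H is empty, so FOLLOW(H) ⊇ FOLLOW(A) = {end, id, num}. Thus FOLLOW(H) = {$, end, id, num, print}.

{$, end, id, num, print}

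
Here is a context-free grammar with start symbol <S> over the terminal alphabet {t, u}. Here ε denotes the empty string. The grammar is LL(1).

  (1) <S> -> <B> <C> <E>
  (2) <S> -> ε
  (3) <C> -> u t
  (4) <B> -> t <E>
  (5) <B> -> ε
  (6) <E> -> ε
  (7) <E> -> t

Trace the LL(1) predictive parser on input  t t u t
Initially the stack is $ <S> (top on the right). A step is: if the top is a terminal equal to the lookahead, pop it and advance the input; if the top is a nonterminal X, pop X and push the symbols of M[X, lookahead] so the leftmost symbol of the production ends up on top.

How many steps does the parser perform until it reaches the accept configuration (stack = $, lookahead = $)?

9

     Stack            Input      Action
  1  $ <S>            t t u t $  expand <S> -> <B> <C> <E>
  2  $ <E> <C> <B>    t t u t $  expand <B> -> t <E>
  3  $ <E> <C> <E> t  t t u t $  match t
  4  $ <E> <C> <E>    t u t $    expand <E> -> t
  5  $ <E> <C> t      t u t $    match t
  6  $ <E> <C>        u t $      expand <C> -> u t
  7  $ <E> t u        u t $      match u
  8  $ <E> t          t $        match t
  9  $ <E>            $          expand <E> -> ε
Accept reached after 9 steps.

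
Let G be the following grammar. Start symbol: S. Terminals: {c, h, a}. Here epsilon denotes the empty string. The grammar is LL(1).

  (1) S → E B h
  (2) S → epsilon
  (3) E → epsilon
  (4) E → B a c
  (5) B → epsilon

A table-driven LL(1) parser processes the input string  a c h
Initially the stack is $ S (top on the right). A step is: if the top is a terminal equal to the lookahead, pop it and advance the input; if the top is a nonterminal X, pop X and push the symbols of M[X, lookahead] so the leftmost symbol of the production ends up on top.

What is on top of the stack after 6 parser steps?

     Stack        Input    Action
  1  $ S          a c h $  expand S → E B h
  2  $ h B E      a c h $  expand E → B a c
  3  $ h B c a B  a c h $  expand B → epsilon
  4  $ h B c a    a c h $  match a
  5  $ h B c      c h $    match c
  6  $ h B        h $      expand B → epsilon
Stack after step 6: $ h (top = h).

h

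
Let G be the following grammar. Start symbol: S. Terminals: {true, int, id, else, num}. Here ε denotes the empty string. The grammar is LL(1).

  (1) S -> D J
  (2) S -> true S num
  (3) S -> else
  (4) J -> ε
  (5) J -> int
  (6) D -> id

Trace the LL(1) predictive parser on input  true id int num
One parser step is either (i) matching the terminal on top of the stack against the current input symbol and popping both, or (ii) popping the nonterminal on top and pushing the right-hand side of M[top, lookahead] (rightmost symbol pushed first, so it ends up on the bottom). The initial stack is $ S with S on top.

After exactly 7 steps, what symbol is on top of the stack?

     Stack         Input              Action
  1  $ S           true id int num $  expand S -> true S num
  2  $ num S true  true id int num $  match true
  3  $ num S       id int num $       expand S -> D J
  4  $ num J D     id int num $       expand D -> id
  5  $ num J id    id int num $       match id
  6  $ num J       int num $          expand J -> int
  7  $ num int     int num $          match int
Stack after step 7: $ num (top = num).

num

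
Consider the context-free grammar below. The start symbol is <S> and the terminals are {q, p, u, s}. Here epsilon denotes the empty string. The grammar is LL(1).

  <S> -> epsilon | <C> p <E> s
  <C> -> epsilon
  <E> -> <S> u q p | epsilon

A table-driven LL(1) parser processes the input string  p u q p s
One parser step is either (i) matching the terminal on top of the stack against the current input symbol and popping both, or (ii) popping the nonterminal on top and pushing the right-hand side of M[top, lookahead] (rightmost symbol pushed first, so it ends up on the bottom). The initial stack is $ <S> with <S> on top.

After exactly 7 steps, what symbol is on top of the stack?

p

     Stack          Input        Action
  1  $ <S>          p u q p s $  expand <S> -> <C> p <E> s
  2  $ s <E> p <C>  p u q p s $  expand <C> -> epsilon
  3  $ s <E> p      p u q p s $  match p
  4  $ s <E>        u q p s $    expand <E> -> <S> u q p
  5  $ s p q u <S>  u q p s $    expand <S> -> epsilon
  6  $ s p q u      u q p s $    match u
  7  $ s p q        q p s $      match q
Stack after step 7: $ s p (top = p).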